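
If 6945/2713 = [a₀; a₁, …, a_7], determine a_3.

6945 = 2·2713 + 1519, so a_0 = 2
2713 = 1·1519 + 1194, so a_1 = 1
1519 = 1·1194 + 325, so a_2 = 1
1194 = 3·325 + 219, so a_3 = 3

3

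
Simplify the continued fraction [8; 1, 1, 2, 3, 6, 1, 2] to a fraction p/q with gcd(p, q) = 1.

3049/355

a_0 = 8: 8/1
a_1 = 1: 9/1
a_2 = 1: 17/2
a_3 = 2: 43/5
a_4 = 3: 146/17
a_5 = 6: 919/107
a_6 = 1: 1065/124
a_7 = 2: 3049/355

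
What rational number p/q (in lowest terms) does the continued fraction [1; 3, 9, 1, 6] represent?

283/214

Start with 6.
1 + 1/(6/1) = 1 + 1/6 = 7/6
9 + 1/(7/6) = 9 + 6/7 = 69/7
3 + 1/(69/7) = 3 + 7/69 = 214/69
1 + 1/(214/69) = 1 + 69/214 = 283/214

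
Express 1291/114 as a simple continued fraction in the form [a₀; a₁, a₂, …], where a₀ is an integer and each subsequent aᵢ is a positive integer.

⌊1291/114⌋ = 11, remainder 37
⌊114/37⌋ = 3, remainder 3
⌊37/3⌋ = 12, remainder 1
⌊3/1⌋ = 3, remainder 0

[11; 3, 12, 3]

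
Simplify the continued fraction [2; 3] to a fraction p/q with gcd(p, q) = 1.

7/3

Start with 3.
2 + 1/(3/1) = 2 + 1/3 = 7/3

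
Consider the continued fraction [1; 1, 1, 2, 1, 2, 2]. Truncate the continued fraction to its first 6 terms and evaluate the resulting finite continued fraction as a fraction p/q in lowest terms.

Compute successive convergents:
a_0 = 1: 1/1
a_1 = 1: 2/1
a_2 = 1: 3/2
a_3 = 2: 8/5
a_4 = 1: 11/7
a_5 = 2: 30/19

30/19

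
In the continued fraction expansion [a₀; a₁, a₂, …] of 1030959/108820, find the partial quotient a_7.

1030959 ÷ 108820 → quotient 9, remainder 51579
108820 ÷ 51579 → quotient 2, remainder 5662
51579 ÷ 5662 → quotient 9, remainder 621
5662 ÷ 621 → quotient 9, remainder 73
621 ÷ 73 → quotient 8, remainder 37
73 ÷ 37 → quotient 1, remainder 36
37 ÷ 36 → quotient 1, remainder 1
36 ÷ 1 → quotient 36, remainder 0

36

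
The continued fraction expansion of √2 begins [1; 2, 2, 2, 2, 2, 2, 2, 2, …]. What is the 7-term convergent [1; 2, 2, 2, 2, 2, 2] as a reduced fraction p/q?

239/169

Use the convergent recurrence hₖ = aₖ·hₖ₋₁ + hₖ₋₂ (and likewise for the denominators kₖ):
a_0 = 1: 1/1
a_1 = 2: 3/2
a_2 = 2: 7/5
a_3 = 2: 17/12
a_4 = 2: 41/29
a_5 = 2: 99/70
a_6 = 2: 239/169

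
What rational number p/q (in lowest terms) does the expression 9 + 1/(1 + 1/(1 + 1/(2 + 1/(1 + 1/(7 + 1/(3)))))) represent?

1618/169

Compute successive convergents:
a_0 = 9: 9/1
a_1 = 1: 10/1
a_2 = 1: 19/2
a_3 = 2: 48/5
a_4 = 1: 67/7
a_5 = 7: 517/54
a_6 = 3: 1618/169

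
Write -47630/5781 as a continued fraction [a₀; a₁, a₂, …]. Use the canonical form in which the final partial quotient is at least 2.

Repeatedly divide and take the remainder:
-47630 = -9·5781 + 4399, so a_0 = -9
5781 = 1·4399 + 1382, so a_1 = 1
4399 = 3·1382 + 253, so a_2 = 3
1382 = 5·253 + 117, so a_3 = 5
253 = 2·117 + 19, so a_4 = 2
117 = 6·19 + 3, so a_5 = 6
19 = 6·3 + 1, so a_6 = 6
3 = 3·1 + 0, so a_7 = 3

[-9; 1, 3, 5, 2, 6, 6, 3]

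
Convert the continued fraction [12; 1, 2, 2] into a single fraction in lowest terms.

89/7

Start with 2.
2 + 1/(2/1) = 2 + 1/2 = 5/2
1 + 1/(5/2) = 1 + 2/5 = 7/5
12 + 1/(7/5) = 12 + 5/7 = 89/7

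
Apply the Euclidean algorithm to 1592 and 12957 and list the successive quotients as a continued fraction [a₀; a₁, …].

Run the Euclidean algorithm, recording each quotient:
1592 = 0·12957 + 1592, so a_0 = 0
12957 = 8·1592 + 221, so a_1 = 8
1592 = 7·221 + 45, so a_2 = 7
221 = 4·45 + 41, so a_3 = 4
45 = 1·41 + 4, so a_4 = 1
41 = 10·4 + 1, so a_5 = 10
4 = 4·1 + 0, so a_6 = 4

[0; 8, 7, 4, 1, 10, 4]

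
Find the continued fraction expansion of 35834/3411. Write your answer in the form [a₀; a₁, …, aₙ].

35834 = 10·3411 + 1724, so a_0 = 10
3411 = 1·1724 + 1687, so a_1 = 1
1724 = 1·1687 + 37, so a_2 = 1
1687 = 45·37 + 22, so a_3 = 45
37 = 1·22 + 15, so a_4 = 1
22 = 1·15 + 7, so a_5 = 1
15 = 2·7 + 1, so a_6 = 2
7 = 7·1 + 0, so a_7 = 7

[10; 1, 1, 45, 1, 1, 2, 7]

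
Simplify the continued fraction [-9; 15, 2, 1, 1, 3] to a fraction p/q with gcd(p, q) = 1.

Build up convergents one term at a time:
a_0 = -9: -9/1
a_1 = 15: -134/15
a_2 = 2: -277/31
a_3 = 1: -411/46
a_4 = 1: -688/77
a_5 = 3: -2475/277

-2475/277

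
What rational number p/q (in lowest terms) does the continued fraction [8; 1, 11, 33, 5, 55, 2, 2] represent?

4950239/555154

Work from the innermost term outward:
Start with 2.
2 + 1/(2/1) = 2 + 1/2 = 5/2
55 + 1/(5/2) = 55 + 2/5 = 277/5
5 + 1/(277/5) = 5 + 5/277 = 1390/277
33 + 1/(1390/277) = 33 + 277/1390 = 46147/1390
11 + 1/(46147/1390) = 11 + 1390/46147 = 509007/46147
1 + 1/(509007/46147) = 1 + 46147/509007 = 555154/509007
8 + 1/(555154/509007) = 8 + 509007/555154 = 4950239/555154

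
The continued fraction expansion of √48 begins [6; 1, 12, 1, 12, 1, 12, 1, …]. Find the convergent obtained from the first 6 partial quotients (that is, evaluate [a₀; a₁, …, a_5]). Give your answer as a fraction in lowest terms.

1351/195

a_0 = 6: 6/1
a_1 = 1: 7/1
a_2 = 12: 90/13
a_3 = 1: 97/14
a_4 = 12: 1254/181
a_5 = 1: 1351/195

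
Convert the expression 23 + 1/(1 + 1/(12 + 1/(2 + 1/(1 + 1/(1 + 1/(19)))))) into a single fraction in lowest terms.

31414/1313

Use the convergent recurrence hₖ = aₖ·hₖ₋₁ + hₖ₋₂ (and likewise for the denominators kₖ):
a_0 = 23: 23/1
a_1 = 1: 24/1
a_2 = 12: 311/13
a_3 = 2: 646/27
a_4 = 1: 957/40
a_5 = 1: 1603/67
a_6 = 19: 31414/1313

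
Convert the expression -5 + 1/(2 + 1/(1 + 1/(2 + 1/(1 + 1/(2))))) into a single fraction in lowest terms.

Start with 2.
1 + 1/(2/1) = 1 + 1/2 = 3/2
2 + 1/(3/2) = 2 + 2/3 = 8/3
1 + 1/(8/3) = 1 + 3/8 = 11/8
2 + 1/(11/8) = 2 + 8/11 = 30/11
-5 + 1/(30/11) = -5 + 11/30 = -139/30

-139/30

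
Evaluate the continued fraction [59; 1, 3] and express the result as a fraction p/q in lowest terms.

a_0 = 59: 59/1
a_1 = 1: 60/1
a_2 = 3: 239/4

239/4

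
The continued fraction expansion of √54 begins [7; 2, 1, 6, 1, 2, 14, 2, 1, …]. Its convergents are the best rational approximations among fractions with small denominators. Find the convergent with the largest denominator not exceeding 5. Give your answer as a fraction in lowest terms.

a_0 = 7: 7/1  (≤ bound)
a_1 = 2: 15/2  (≤ bound)
a_2 = 1: 22/3  (≤ bound)
a_3 = 6: 147/20  (> 5, stop)

22/3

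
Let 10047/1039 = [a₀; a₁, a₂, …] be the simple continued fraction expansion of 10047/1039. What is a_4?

3

10047 = 9·1039 + 696, so a_0 = 9
1039 = 1·696 + 343, so a_1 = 1
696 = 2·343 + 10, so a_2 = 2
343 = 34·10 + 3, so a_3 = 34
10 = 3·3 + 1, so a_4 = 3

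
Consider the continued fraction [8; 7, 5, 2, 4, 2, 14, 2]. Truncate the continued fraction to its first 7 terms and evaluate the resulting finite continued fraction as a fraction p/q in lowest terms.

92087/11314

Starting at the tail and folding back:
Start with 14.
2 + 1/(14/1) = 2 + 1/14 = 29/14
4 + 1/(29/14) = 4 + 14/29 = 130/29
2 + 1/(130/29) = 2 + 29/130 = 289/130
5 + 1/(289/130) = 5 + 130/289 = 1575/289
7 + 1/(1575/289) = 7 + 289/1575 = 11314/1575
8 + 1/(11314/1575) = 8 + 1575/11314 = 92087/11314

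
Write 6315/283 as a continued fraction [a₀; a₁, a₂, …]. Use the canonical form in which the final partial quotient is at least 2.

6315 ÷ 283 → quotient 22, remainder 89
283 ÷ 89 → quotient 3, remainder 16
89 ÷ 16 → quotient 5, remainder 9
16 ÷ 9 → quotient 1, remainder 7
9 ÷ 7 → quotient 1, remainder 2
7 ÷ 2 → quotient 3, remainder 1
2 ÷ 1 → quotient 2, remainder 0

[22; 3, 5, 1, 1, 3, 2]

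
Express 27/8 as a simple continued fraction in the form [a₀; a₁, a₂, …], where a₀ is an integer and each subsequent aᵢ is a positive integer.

[3; 2, 1, 2]

27 ÷ 8 → quotient 3, remainder 3
8 ÷ 3 → quotient 2, remainder 2
3 ÷ 2 → quotient 1, remainder 1
2 ÷ 1 → quotient 2, remainder 0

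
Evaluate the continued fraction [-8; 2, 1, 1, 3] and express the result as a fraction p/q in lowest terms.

Start with 3.
1 + 1/(3/1) = 1 + 1/3 = 4/3
1 + 1/(4/3) = 1 + 3/4 = 7/4
2 + 1/(7/4) = 2 + 4/7 = 18/7
-8 + 1/(18/7) = -8 + 7/18 = -137/18

-137/18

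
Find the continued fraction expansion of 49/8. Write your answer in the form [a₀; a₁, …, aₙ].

[6; 8]

49 = 6·8 + 1, so a_0 = 6
8 = 8·1 + 0, so a_1 = 8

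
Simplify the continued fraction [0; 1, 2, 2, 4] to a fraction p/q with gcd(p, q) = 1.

22/31

a_0 = 0: 0/1
a_1 = 1: 1/1
a_2 = 2: 2/3
a_3 = 2: 5/7
a_4 = 4: 22/31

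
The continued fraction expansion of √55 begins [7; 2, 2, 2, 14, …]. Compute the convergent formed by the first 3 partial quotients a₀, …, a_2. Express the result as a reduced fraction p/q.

Work from the innermost term outward:
Start with 2.
2 + 1/(2/1) = 2 + 1/2 = 5/2
7 + 1/(5/2) = 7 + 2/5 = 37/5

37/5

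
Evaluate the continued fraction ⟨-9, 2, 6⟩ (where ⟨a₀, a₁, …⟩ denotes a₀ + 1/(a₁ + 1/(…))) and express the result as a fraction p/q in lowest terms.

-111/13

Use the convergent recurrence hₖ = aₖ·hₖ₋₁ + hₖ₋₂ (and likewise for the denominators kₖ):
a_0 = -9: -9/1
a_1 = 2: -17/2
a_2 = 6: -111/13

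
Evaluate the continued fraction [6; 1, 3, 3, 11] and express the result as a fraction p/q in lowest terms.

995/147

Start with 11.
3 + 1/(11/1) = 3 + 1/11 = 34/11
3 + 1/(34/11) = 3 + 11/34 = 113/34
1 + 1/(113/34) = 1 + 34/113 = 147/113
6 + 1/(147/113) = 6 + 113/147 = 995/147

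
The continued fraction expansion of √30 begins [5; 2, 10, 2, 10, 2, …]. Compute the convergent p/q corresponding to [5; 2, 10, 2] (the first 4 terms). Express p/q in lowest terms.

a_0 = 5: 5/1
a_1 = 2: 11/2
a_2 = 10: 115/21
a_3 = 2: 241/44

241/44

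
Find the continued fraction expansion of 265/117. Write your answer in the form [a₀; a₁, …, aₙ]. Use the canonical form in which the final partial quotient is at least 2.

[2; 3, 1, 3, 2, 3]

Run the Euclidean algorithm, recording each quotient:
⌊265/117⌋ = 2, remainder 31
⌊117/31⌋ = 3, remainder 24
⌊31/24⌋ = 1, remainder 7
⌊24/7⌋ = 3, remainder 3
⌊7/3⌋ = 2, remainder 1
⌊3/1⌋ = 3, remainder 0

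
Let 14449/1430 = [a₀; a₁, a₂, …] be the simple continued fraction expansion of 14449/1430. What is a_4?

⌊14449/1430⌋ = 10, remainder 149
⌊1430/149⌋ = 9, remainder 89
⌊149/89⌋ = 1, remainder 60
⌊89/60⌋ = 1, remainder 29
⌊60/29⌋ = 2, remainder 2

2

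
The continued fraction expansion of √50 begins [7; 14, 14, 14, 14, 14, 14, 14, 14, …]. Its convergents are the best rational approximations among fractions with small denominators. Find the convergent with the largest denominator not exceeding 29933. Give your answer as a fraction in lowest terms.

a_0 = 7: 7/1  (≤ bound)
a_1 = 14: 99/14  (≤ bound)
a_2 = 14: 1393/197  (≤ bound)
a_3 = 14: 19601/2772  (≤ bound)
a_4 = 14: 275807/39005  (> 29933, stop)

19601/2772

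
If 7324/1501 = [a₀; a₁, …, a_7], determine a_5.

⌊7324/1501⌋ = 4, remainder 1320
⌊1501/1320⌋ = 1, remainder 181
⌊1320/181⌋ = 7, remainder 53
⌊181/53⌋ = 3, remainder 22
⌊53/22⌋ = 2, remainder 9
⌊22/9⌋ = 2, remainder 4

2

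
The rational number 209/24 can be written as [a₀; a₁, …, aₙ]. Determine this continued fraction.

Repeatedly divide and take the remainder:
209 = 8·24 + 17, so a_0 = 8
24 = 1·17 + 7, so a_1 = 1
17 = 2·7 + 3, so a_2 = 2
7 = 2·3 + 1, so a_3 = 2
3 = 3·1 + 0, so a_4 = 3

[8; 1, 2, 2, 3]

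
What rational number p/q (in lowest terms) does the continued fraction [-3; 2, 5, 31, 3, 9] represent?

-24696/9703

Start with 9.
3 + 1/(9/1) = 3 + 1/9 = 28/9
31 + 1/(28/9) = 31 + 9/28 = 877/28
5 + 1/(877/28) = 5 + 28/877 = 4413/877
2 + 1/(4413/877) = 2 + 877/4413 = 9703/4413
-3 + 1/(9703/4413) = -3 + 4413/9703 = -24696/9703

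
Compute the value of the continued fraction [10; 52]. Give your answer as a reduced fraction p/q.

Start with 52.
10 + 1/(52/1) = 10 + 1/52 = 521/52

521/52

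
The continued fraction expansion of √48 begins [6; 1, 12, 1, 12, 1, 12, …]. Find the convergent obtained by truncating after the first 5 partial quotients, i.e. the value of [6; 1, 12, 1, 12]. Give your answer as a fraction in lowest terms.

Start with 12.
1 + 1/(12/1) = 1 + 1/12 = 13/12
12 + 1/(13/12) = 12 + 12/13 = 168/13
1 + 1/(168/13) = 1 + 13/168 = 181/168
6 + 1/(181/168) = 6 + 168/181 = 1254/181

1254/181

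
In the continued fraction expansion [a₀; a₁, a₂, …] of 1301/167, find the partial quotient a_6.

⌊1301/167⌋ = 7, remainder 132
⌊167/132⌋ = 1, remainder 35
⌊132/35⌋ = 3, remainder 27
⌊35/27⌋ = 1, remainder 8
⌊27/8⌋ = 3, remainder 3
⌊8/3⌋ = 2, remainder 2
⌊3/2⌋ = 1, remainder 1

1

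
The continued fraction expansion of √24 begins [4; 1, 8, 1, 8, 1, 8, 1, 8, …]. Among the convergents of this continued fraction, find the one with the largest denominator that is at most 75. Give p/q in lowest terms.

List convergents until the denominator exceeds the bound:
a_0 = 4: 4/1  (≤ bound)
a_1 = 1: 5/1  (≤ bound)
a_2 = 8: 44/9  (≤ bound)
a_3 = 1: 49/10  (≤ bound)
a_4 = 8: 436/89  (> 75, stop)

49/10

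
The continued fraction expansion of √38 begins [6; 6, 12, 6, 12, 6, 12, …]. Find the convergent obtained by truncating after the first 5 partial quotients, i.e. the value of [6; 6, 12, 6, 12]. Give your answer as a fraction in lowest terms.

33294/5401

Collapse the nested fraction from the inside out:
Start with 12.
6 + 1/(12/1) = 6 + 1/12 = 73/12
12 + 1/(73/12) = 12 + 12/73 = 888/73
6 + 1/(888/73) = 6 + 73/888 = 5401/888
6 + 1/(5401/888) = 6 + 888/5401 = 33294/5401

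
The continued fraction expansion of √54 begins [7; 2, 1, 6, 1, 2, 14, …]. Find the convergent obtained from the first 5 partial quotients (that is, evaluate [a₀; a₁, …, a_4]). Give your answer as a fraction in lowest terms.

Collapse the nested fraction from the inside out:
Start with 1.
6 + 1/(1/1) = 6 + 1/1 = 7/1
1 + 1/(7/1) = 1 + 1/7 = 8/7
2 + 1/(8/7) = 2 + 7/8 = 23/8
7 + 1/(23/8) = 7 + 8/23 = 169/23

169/23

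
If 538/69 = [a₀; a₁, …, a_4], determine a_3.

1

⌊538/69⌋ = 7, remainder 55
⌊69/55⌋ = 1, remainder 14
⌊55/14⌋ = 3, remainder 13
⌊14/13⌋ = 1, remainder 1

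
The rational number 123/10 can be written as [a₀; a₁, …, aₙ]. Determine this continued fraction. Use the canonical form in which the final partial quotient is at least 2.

[12; 3, 3]

Run the Euclidean algorithm, recording each quotient:
123 ÷ 10 → quotient 12, remainder 3
10 ÷ 3 → quotient 3, remainder 1
3 ÷ 1 → quotient 3, remainder 0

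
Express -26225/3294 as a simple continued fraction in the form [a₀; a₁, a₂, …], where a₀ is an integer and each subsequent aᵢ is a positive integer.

[-8; 25, 1, 14, 1, 7]

-26225 = -8·3294 + 127, so a_0 = -8
3294 = 25·127 + 119, so a_1 = 25
127 = 1·119 + 8, so a_2 = 1
119 = 14·8 + 7, so a_3 = 14
8 = 1·7 + 1, so a_4 = 1
7 = 7·1 + 0, so a_5 = 7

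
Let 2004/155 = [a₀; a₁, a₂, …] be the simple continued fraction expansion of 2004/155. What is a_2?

13

⌊2004/155⌋ = 12, remainder 144
⌊155/144⌋ = 1, remainder 11
⌊144/11⌋ = 13, remainder 1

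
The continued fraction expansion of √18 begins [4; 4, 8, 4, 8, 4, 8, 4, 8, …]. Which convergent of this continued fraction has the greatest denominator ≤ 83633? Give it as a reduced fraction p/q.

List convergents until the denominator exceeds the bound:
a_0 = 4: 4/1  (≤ bound)
a_1 = 4: 17/4  (≤ bound)
a_2 = 8: 140/33  (≤ bound)
a_3 = 4: 577/136  (≤ bound)
a_4 = 8: 4756/1121  (≤ bound)
a_5 = 4: 19601/4620  (≤ bound)
a_6 = 8: 161564/38081  (≤ bound)
a_7 = 4: 665857/156944  (> 83633, stop)

161564/38081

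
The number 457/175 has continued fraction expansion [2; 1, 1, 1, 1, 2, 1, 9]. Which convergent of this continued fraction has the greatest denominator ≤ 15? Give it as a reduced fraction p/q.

List convergents until the denominator exceeds the bound:
a_0 = 2: 2/1  (≤ bound)
a_1 = 1: 3/1  (≤ bound)
a_2 = 1: 5/2  (≤ bound)
a_3 = 1: 8/3  (≤ bound)
a_4 = 1: 13/5  (≤ bound)
a_5 = 2: 34/13  (≤ bound)
a_6 = 1: 47/18  (> 15, stop)

34/13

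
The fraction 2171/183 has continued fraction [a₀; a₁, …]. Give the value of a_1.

1

Apply division with remainder until the remainder is 0:
2171 = 11·183 + 158, so a_0 = 11
183 = 1·158 + 25, so a_1 = 1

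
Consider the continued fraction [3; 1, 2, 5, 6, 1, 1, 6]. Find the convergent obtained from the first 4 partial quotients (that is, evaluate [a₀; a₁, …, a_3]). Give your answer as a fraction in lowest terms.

59/16

Start with 5.
2 + 1/(5/1) = 2 + 1/5 = 11/5
1 + 1/(11/5) = 1 + 5/11 = 16/11
3 + 1/(16/11) = 3 + 11/16 = 59/16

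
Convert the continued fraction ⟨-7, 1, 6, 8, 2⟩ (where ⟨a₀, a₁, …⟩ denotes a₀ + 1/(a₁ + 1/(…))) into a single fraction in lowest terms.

-743/121

Start with 2.
8 + 1/(2/1) = 8 + 1/2 = 17/2
6 + 1/(17/2) = 6 + 2/17 = 104/17
1 + 1/(104/17) = 1 + 17/104 = 121/104
-7 + 1/(121/104) = -7 + 104/121 = -743/121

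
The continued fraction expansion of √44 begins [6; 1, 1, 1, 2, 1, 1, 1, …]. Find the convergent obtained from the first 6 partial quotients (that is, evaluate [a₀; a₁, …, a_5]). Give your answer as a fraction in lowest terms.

73/11

a_0 = 6: 6/1
a_1 = 1: 7/1
a_2 = 1: 13/2
a_3 = 1: 20/3
a_4 = 2: 53/8
a_5 = 1: 73/11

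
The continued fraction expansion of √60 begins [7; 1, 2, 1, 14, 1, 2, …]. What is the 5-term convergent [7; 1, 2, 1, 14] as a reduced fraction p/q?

457/59

Compute successive convergents:
a_0 = 7: 7/1
a_1 = 1: 8/1
a_2 = 2: 23/3
a_3 = 1: 31/4
a_4 = 14: 457/59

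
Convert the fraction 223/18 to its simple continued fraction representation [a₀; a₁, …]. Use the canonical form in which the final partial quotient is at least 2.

[12; 2, 1, 1, 3]

223 = 12·18 + 7, so a_0 = 12
18 = 2·7 + 4, so a_1 = 2
7 = 1·4 + 3, so a_2 = 1
4 = 1·3 + 1, so a_3 = 1
3 = 3·1 + 0, so a_4 = 3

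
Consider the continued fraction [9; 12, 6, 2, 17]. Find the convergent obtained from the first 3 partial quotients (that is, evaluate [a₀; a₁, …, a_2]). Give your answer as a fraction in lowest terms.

Use the convergent recurrence hₖ = aₖ·hₖ₋₁ + hₖ₋₂ (and likewise for the denominators kₖ):
a_0 = 9: 9/1
a_1 = 12: 109/12
a_2 = 6: 663/73

663/73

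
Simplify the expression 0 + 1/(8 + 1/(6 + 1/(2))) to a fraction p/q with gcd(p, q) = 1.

Start with 2.
6 + 1/(2/1) = 6 + 1/2 = 13/2
8 + 1/(13/2) = 8 + 2/13 = 106/13
0 + 1/(106/13) = 0 + 13/106 = 13/106

13/106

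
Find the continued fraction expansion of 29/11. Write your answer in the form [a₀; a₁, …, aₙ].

[2; 1, 1, 1, 3]

⌊29/11⌋ = 2, remainder 7
⌊11/7⌋ = 1, remainder 4
⌊7/4⌋ = 1, remainder 3
⌊4/3⌋ = 1, remainder 1
⌊3/1⌋ = 3, remainder 0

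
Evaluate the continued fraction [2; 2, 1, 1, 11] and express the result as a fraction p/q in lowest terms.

Start with 11.
1 + 1/(11/1) = 1 + 1/11 = 12/11
1 + 1/(12/11) = 1 + 11/12 = 23/12
2 + 1/(23/12) = 2 + 12/23 = 58/23
2 + 1/(58/23) = 2 + 23/58 = 139/58

139/58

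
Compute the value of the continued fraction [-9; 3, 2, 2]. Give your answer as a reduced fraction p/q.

Use the convergent recurrence hₖ = aₖ·hₖ₋₁ + hₖ₋₂ (and likewise for the denominators kₖ):
a_0 = -9: -9/1
a_1 = 3: -26/3
a_2 = 2: -61/7
a_3 = 2: -148/17

-148/17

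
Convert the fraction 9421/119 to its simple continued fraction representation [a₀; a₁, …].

[79; 5, 1, 19]

⌊9421/119⌋ = 79, remainder 20
⌊119/20⌋ = 5, remainder 19
⌊20/19⌋ = 1, remainder 1
⌊19/1⌋ = 19, remainder 0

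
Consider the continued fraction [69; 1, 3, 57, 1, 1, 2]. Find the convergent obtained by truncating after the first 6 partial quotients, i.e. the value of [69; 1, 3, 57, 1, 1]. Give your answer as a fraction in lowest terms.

32225/462

Start with 1.
1 + 1/(1/1) = 1 + 1/1 = 2/1
57 + 1/(2/1) = 57 + 1/2 = 115/2
3 + 1/(115/2) = 3 + 2/115 = 347/115
1 + 1/(347/115) = 1 + 115/347 = 462/347
69 + 1/(462/347) = 69 + 347/462 = 32225/462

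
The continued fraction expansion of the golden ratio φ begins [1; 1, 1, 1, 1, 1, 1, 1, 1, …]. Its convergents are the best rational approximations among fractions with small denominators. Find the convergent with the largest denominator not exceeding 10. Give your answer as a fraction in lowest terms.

13/8

List convergents until the denominator exceeds the bound:
a_0 = 1: 1/1  (≤ bound)
a_1 = 1: 2/1  (≤ bound)
a_2 = 1: 3/2  (≤ bound)
a_3 = 1: 5/3  (≤ bound)
a_4 = 1: 8/5  (≤ bound)
a_5 = 1: 13/8  (≤ bound)
a_6 = 1: 21/13  (> 10, stop)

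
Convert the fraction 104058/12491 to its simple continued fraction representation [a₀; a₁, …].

[8; 3, 40, 1, 8, 5, 2]

⌊104058/12491⌋ = 8, remainder 4130
⌊12491/4130⌋ = 3, remainder 101
⌊4130/101⌋ = 40, remainder 90
⌊101/90⌋ = 1, remainder 11
⌊90/11⌋ = 8, remainder 2
⌊11/2⌋ = 5, remainder 1
⌊2/1⌋ = 2, remainder 0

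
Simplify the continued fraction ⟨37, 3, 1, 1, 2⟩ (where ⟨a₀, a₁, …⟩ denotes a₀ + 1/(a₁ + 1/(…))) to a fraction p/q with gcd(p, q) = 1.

Start with 2.
1 + 1/(2/1) = 1 + 1/2 = 3/2
1 + 1/(3/2) = 1 + 2/3 = 5/3
3 + 1/(5/3) = 3 + 3/5 = 18/5
37 + 1/(18/5) = 37 + 5/18 = 671/18

671/18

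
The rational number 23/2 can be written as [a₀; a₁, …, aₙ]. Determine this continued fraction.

23 ÷ 2 → quotient 11, remainder 1
2 ÷ 1 → quotient 2, remainder 0

[11; 2]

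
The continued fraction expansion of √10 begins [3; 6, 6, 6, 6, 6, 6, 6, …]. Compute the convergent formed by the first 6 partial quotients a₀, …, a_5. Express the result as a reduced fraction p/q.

27379/8658

Starting at the tail and folding back:
Start with 6.
6 + 1/(6/1) = 6 + 1/6 = 37/6
6 + 1/(37/6) = 6 + 6/37 = 228/37
6 + 1/(228/37) = 6 + 37/228 = 1405/228
6 + 1/(1405/228) = 6 + 228/1405 = 8658/1405
3 + 1/(8658/1405) = 3 + 1405/8658 = 27379/8658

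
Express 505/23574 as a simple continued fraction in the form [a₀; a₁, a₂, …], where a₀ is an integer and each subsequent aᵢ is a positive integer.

Run the Euclidean algorithm, recording each quotient:
⌊505/23574⌋ = 0, remainder 505
⌊23574/505⌋ = 46, remainder 344
⌊505/344⌋ = 1, remainder 161
⌊344/161⌋ = 2, remainder 22
⌊161/22⌋ = 7, remainder 7
⌊22/7⌋ = 3, remainder 1
⌊7/1⌋ = 7, remainder 0

[0; 46, 1, 2, 7, 3, 7]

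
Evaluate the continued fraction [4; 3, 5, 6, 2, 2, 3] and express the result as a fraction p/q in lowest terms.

Use the convergent recurrence hₖ = aₖ·hₖ₋₁ + hₖ₋₂ (and likewise for the denominators kₖ):
a_0 = 4: 4/1
a_1 = 3: 13/3
a_2 = 5: 69/16
a_3 = 6: 427/99
a_4 = 2: 923/214
a_5 = 2: 2273/527
a_6 = 3: 7742/1795

7742/1795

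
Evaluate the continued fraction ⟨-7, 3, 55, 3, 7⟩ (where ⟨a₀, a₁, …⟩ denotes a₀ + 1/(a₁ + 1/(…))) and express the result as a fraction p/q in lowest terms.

-24494/3673

Start with 7.
3 + 1/(7/1) = 3 + 1/7 = 22/7
55 + 1/(22/7) = 55 + 7/22 = 1217/22
3 + 1/(1217/22) = 3 + 22/1217 = 3673/1217
-7 + 1/(3673/1217) = -7 + 1217/3673 = -24494/3673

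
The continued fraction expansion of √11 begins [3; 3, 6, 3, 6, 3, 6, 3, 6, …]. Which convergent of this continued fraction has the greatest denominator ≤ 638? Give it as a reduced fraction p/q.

1257/379

List convergents until the denominator exceeds the bound:
a_0 = 3: 3/1  (≤ bound)
a_1 = 3: 10/3  (≤ bound)
a_2 = 6: 63/19  (≤ bound)
a_3 = 3: 199/60  (≤ bound)
a_4 = 6: 1257/379  (≤ bound)
a_5 = 3: 3970/1197  (> 638, stop)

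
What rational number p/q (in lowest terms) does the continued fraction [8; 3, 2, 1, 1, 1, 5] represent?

a_0 = 8: 8/1
a_1 = 3: 25/3
a_2 = 2: 58/7
a_3 = 1: 83/10
a_4 = 1: 141/17
a_5 = 1: 224/27
a_6 = 5: 1261/152

1261/152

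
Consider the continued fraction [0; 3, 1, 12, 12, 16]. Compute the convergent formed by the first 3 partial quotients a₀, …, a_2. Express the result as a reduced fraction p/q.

1/4

a_0 = 0: 0/1
a_1 = 3: 1/3
a_2 = 1: 1/4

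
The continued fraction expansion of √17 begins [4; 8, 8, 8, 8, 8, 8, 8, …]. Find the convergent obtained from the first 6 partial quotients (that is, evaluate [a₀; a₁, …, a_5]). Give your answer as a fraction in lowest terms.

Build up convergents one term at a time:
a_0 = 4: 4/1
a_1 = 8: 33/8
a_2 = 8: 268/65
a_3 = 8: 2177/528
a_4 = 8: 17684/4289
a_5 = 8: 143649/34840

143649/34840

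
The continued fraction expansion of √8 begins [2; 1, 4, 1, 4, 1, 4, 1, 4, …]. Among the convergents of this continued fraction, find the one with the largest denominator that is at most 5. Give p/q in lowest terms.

a_0 = 2: 2/1  (≤ bound)
a_1 = 1: 3/1  (≤ bound)
a_2 = 4: 14/5  (≤ bound)
a_3 = 1: 17/6  (> 5, stop)

14/5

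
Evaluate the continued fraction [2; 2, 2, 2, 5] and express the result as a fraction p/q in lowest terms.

Starting at the tail and folding back:
Start with 5.
2 + 1/(5/1) = 2 + 1/5 = 11/5
2 + 1/(11/5) = 2 + 5/11 = 27/11
2 + 1/(27/11) = 2 + 11/27 = 65/27
2 + 1/(65/27) = 2 + 27/65 = 157/65

157/65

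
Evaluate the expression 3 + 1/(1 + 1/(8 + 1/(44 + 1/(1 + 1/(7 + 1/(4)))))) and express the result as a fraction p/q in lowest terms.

51967/13362

Start with 4.
7 + 1/(4/1) = 7 + 1/4 = 29/4
1 + 1/(29/4) = 1 + 4/29 = 33/29
44 + 1/(33/29) = 44 + 29/33 = 1481/33
8 + 1/(1481/33) = 8 + 33/1481 = 11881/1481
1 + 1/(11881/1481) = 1 + 1481/11881 = 13362/11881
3 + 1/(13362/11881) = 3 + 11881/13362 = 51967/13362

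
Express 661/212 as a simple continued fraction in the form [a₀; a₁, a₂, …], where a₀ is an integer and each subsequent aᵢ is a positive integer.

Apply division with remainder until the remainder is 0:
661 = 3·212 + 25, so a_0 = 3
212 = 8·25 + 12, so a_1 = 8
25 = 2·12 + 1, so a_2 = 2
12 = 12·1 + 0, so a_3 = 12

[3; 8, 2, 12]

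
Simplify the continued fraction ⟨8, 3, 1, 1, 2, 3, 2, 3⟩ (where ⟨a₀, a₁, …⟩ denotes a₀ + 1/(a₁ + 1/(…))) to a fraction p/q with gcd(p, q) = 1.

3982/481

Use the convergent recurrence hₖ = aₖ·hₖ₋₁ + hₖ₋₂ (and likewise for the denominators kₖ):
a_0 = 8: 8/1
a_1 = 3: 25/3
a_2 = 1: 33/4
a_3 = 1: 58/7
a_4 = 2: 149/18
a_5 = 3: 505/61
a_6 = 2: 1159/140
a_7 = 3: 3982/481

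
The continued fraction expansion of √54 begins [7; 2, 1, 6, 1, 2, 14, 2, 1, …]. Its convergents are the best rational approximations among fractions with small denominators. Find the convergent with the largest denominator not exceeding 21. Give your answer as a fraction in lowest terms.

147/20

a_0 = 7: 7/1  (≤ bound)
a_1 = 2: 15/2  (≤ bound)
a_2 = 1: 22/3  (≤ bound)
a_3 = 6: 147/20  (≤ bound)
a_4 = 1: 169/23  (> 21, stop)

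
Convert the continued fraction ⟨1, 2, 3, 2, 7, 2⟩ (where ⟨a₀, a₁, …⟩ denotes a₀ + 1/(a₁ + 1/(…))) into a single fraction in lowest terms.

365/254

Start with 2.
7 + 1/(2/1) = 7 + 1/2 = 15/2
2 + 1/(15/2) = 2 + 2/15 = 32/15
3 + 1/(32/15) = 3 + 15/32 = 111/32
2 + 1/(111/32) = 2 + 32/111 = 254/111
1 + 1/(254/111) = 1 + 111/254 = 365/254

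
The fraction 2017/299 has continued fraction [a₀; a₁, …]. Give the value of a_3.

Repeatedly divide and take the remainder:
2017 = 6·299 + 223, so a_0 = 6
299 = 1·223 + 76, so a_1 = 1
223 = 2·76 + 71, so a_2 = 2
76 = 1·71 + 5, so a_3 = 1

1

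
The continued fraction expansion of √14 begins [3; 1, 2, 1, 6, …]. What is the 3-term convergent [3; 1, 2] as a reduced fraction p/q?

11/3

a_0 = 3: 3/1
a_1 = 1: 4/1
a_2 = 2: 11/3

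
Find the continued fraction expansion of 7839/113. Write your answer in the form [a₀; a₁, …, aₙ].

[69; 2, 1, 2, 4, 3]

⌊7839/113⌋ = 69, remainder 42
⌊113/42⌋ = 2, remainder 29
⌊42/29⌋ = 1, remainder 13
⌊29/13⌋ = 2, remainder 3
⌊13/3⌋ = 4, remainder 1
⌊3/1⌋ = 3, remainder 0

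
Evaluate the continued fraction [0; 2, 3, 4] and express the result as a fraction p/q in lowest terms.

13/30

Start with 4.
3 + 1/(4/1) = 3 + 1/4 = 13/4
2 + 1/(13/4) = 2 + 4/13 = 30/13
0 + 1/(30/13) = 0 + 13/30 = 13/30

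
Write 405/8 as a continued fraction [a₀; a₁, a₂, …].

Run the Euclidean algorithm, recording each quotient:
405 = 50·8 + 5, so a_0 = 50
8 = 1·5 + 3, so a_1 = 1
5 = 1·3 + 2, so a_2 = 1
3 = 1·2 + 1, so a_3 = 1
2 = 2·1 + 0, so a_4 = 2

[50; 1, 1, 1, 2]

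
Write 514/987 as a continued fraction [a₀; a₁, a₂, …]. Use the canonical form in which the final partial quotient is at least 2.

[0; 1, 1, 11, 1, 1, 6, 3]

⌊514/987⌋ = 0, remainder 514
⌊987/514⌋ = 1, remainder 473
⌊514/473⌋ = 1, remainder 41
⌊473/41⌋ = 11, remainder 22
⌊41/22⌋ = 1, remainder 19
⌊22/19⌋ = 1, remainder 3
⌊19/3⌋ = 6, remainder 1
⌊3/1⌋ = 3, remainder 0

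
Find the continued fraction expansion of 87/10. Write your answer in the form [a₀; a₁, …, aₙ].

[8; 1, 2, 3]

Run the Euclidean algorithm, recording each quotient:
87 = 8·10 + 7, so a_0 = 8
10 = 1·7 + 3, so a_1 = 1
7 = 2·3 + 1, so a_2 = 2
3 = 3·1 + 0, so a_3 = 3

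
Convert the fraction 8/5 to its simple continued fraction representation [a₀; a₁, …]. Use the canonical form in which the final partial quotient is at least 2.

Apply division with remainder until the remainder is 0:
8 ÷ 5 → quotient 1, remainder 3
5 ÷ 3 → quotient 1, remainder 2
3 ÷ 2 → quotient 1, remainder 1
2 ÷ 1 → quotient 2, remainder 0

[1; 1, 1, 2]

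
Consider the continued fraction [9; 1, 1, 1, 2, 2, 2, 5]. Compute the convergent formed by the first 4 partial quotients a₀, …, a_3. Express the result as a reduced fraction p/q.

Build up convergents one term at a time:
a_0 = 9: 9/1
a_1 = 1: 10/1
a_2 = 1: 19/2
a_3 = 1: 29/3

29/3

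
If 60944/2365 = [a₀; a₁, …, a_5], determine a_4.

⌊60944/2365⌋ = 25, remainder 1819
⌊2365/1819⌋ = 1, remainder 546
⌊1819/546⌋ = 3, remainder 181
⌊546/181⌋ = 3, remainder 3
⌊181/3⌋ = 60, remainder 1

60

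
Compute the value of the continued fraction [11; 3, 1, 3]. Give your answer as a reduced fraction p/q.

169/15

Use the convergent recurrence hₖ = aₖ·hₖ₋₁ + hₖ₋₂ (and likewise for the denominators kₖ):
a_0 = 11: 11/1
a_1 = 3: 34/3
a_2 = 1: 45/4
a_3 = 3: 169/15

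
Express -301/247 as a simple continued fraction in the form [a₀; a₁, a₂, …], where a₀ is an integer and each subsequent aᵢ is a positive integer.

-301 = -2·247 + 193, so a_0 = -2
247 = 1·193 + 54, so a_1 = 1
193 = 3·54 + 31, so a_2 = 3
54 = 1·31 + 23, so a_3 = 1
31 = 1·23 + 8, so a_4 = 1
23 = 2·8 + 7, so a_5 = 2
8 = 1·7 + 1, so a_6 = 1
7 = 7·1 + 0, so a_7 = 7

[-2; 1, 3, 1, 1, 2, 1, 7]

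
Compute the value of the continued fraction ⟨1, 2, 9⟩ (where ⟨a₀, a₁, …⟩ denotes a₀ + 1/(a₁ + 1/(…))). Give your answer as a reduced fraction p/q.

28/19

Build up convergents one term at a time:
a_0 = 1: 1/1
a_1 = 2: 3/2
a_2 = 9: 28/19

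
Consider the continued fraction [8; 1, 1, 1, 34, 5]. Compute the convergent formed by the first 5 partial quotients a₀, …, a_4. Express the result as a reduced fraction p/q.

Start with 34.
1 + 1/(34/1) = 1 + 1/34 = 35/34
1 + 1/(35/34) = 1 + 34/35 = 69/35
1 + 1/(69/35) = 1 + 35/69 = 104/69
8 + 1/(104/69) = 8 + 69/104 = 901/104

901/104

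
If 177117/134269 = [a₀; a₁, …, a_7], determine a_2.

Repeatedly divide and take the remainder:
177117 = 1·134269 + 42848, so a_0 = 1
134269 = 3·42848 + 5725, so a_1 = 3
42848 = 7·5725 + 2773, so a_2 = 7

7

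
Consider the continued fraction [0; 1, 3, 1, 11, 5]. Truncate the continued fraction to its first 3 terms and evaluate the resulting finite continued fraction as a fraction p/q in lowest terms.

3/4

Collapse the nested fraction from the inside out:
Start with 3.
1 + 1/(3/1) = 1 + 1/3 = 4/3
0 + 1/(4/3) = 0 + 3/4 = 3/4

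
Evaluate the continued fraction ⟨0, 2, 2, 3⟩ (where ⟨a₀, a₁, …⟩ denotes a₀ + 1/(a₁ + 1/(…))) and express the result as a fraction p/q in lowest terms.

Collapse the nested fraction from the inside out:
Start with 3.
2 + 1/(3/1) = 2 + 1/3 = 7/3
2 + 1/(7/3) = 2 + 3/7 = 17/7
0 + 1/(17/7) = 0 + 7/17 = 7/17

7/17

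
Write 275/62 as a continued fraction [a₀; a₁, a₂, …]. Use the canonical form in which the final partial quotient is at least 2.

275 ÷ 62 → quotient 4, remainder 27
62 ÷ 27 → quotient 2, remainder 8
27 ÷ 8 → quotient 3, remainder 3
8 ÷ 3 → quotient 2, remainder 2
3 ÷ 2 → quotient 1, remainder 1
2 ÷ 1 → quotient 2, remainder 0

[4; 2, 3, 2, 1, 2]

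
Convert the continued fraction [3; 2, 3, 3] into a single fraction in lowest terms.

a_0 = 3: 3/1
a_1 = 2: 7/2
a_2 = 3: 24/7
a_3 = 3: 79/23

79/23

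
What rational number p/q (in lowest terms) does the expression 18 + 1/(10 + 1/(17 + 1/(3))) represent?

9466/523

Start with 3.
17 + 1/(3/1) = 17 + 1/3 = 52/3
10 + 1/(52/3) = 10 + 3/52 = 523/52
18 + 1/(523/52) = 18 + 52/523 = 9466/523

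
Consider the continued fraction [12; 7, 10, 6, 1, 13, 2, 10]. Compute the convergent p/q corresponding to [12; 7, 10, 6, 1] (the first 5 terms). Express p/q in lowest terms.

6119/504

Build up convergents one term at a time:
a_0 = 12: 12/1
a_1 = 7: 85/7
a_2 = 10: 862/71
a_3 = 6: 5257/433
a_4 = 1: 6119/504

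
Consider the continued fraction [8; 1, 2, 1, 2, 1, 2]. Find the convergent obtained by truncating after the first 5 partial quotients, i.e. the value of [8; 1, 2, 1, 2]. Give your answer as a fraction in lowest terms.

96/11

Collapse the nested fraction from the inside out:
Start with 2.
1 + 1/(2/1) = 1 + 1/2 = 3/2
2 + 1/(3/2) = 2 + 2/3 = 8/3
1 + 1/(8/3) = 1 + 3/8 = 11/8
8 + 1/(11/8) = 8 + 8/11 = 96/11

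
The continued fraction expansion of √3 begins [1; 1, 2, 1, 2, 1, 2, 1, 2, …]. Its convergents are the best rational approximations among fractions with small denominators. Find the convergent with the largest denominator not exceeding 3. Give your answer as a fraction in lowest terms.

a_0 = 1: 1/1  (≤ bound)
a_1 = 1: 2/1  (≤ bound)
a_2 = 2: 5/3  (≤ bound)
a_3 = 1: 7/4  (> 3, stop)

5/3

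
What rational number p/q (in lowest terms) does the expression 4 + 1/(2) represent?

Collapse the nested fraction from the inside out:
Start with 2.
4 + 1/(2/1) = 4 + 1/2 = 9/2

9/2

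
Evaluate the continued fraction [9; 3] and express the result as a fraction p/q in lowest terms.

Start with 3.
9 + 1/(3/1) = 9 + 1/3 = 28/3

28/3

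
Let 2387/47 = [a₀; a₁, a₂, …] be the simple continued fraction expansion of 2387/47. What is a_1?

Run the Euclidean algorithm, recording each quotient:
2387 ÷ 47 → quotient 50, remainder 37
47 ÷ 37 → quotient 1, remainder 10

1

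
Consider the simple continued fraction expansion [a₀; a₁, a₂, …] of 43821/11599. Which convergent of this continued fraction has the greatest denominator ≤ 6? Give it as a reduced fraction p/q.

19/5

List convergents until the denominator exceeds the bound:
a_0 = 3: 3/1  (≤ bound)
a_1 = 1: 4/1  (≤ bound)
a_2 = 3: 15/4  (≤ bound)
a_3 = 1: 19/5  (≤ bound)
a_4 = 1: 34/9  (> 6, stop)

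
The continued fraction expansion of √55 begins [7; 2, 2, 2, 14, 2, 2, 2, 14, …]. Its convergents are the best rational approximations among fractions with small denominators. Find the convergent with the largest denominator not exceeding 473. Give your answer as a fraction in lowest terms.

a_0 = 7: 7/1  (≤ bound)
a_1 = 2: 15/2  (≤ bound)
a_2 = 2: 37/5  (≤ bound)
a_3 = 2: 89/12  (≤ bound)
a_4 = 14: 1283/173  (≤ bound)
a_5 = 2: 2655/358  (≤ bound)
a_6 = 2: 6593/889  (> 473, stop)

2655/358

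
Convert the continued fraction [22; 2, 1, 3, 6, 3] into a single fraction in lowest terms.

4875/218

Compute successive convergents:
a_0 = 22: 22/1
a_1 = 2: 45/2
a_2 = 1: 67/3
a_3 = 3: 246/11
a_4 = 6: 1543/69
a_5 = 3: 4875/218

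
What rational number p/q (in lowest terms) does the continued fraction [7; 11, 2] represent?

Compute successive convergents:
a_0 = 7: 7/1
a_1 = 11: 78/11
a_2 = 2: 163/23

163/23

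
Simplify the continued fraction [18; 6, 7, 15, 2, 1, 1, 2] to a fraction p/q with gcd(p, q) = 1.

Start with 2.
1 + 1/(2/1) = 1 + 1/2 = 3/2
1 + 1/(3/2) = 1 + 2/3 = 5/3
2 + 1/(5/3) = 2 + 3/5 = 13/5
15 + 1/(13/5) = 15 + 5/13 = 200/13
7 + 1/(200/13) = 7 + 13/200 = 1413/200
6 + 1/(1413/200) = 6 + 200/1413 = 8678/1413
18 + 1/(8678/1413) = 18 + 1413/8678 = 157617/8678

157617/8678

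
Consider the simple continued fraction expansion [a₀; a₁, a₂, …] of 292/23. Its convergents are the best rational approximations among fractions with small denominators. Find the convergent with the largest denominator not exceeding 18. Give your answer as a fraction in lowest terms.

List convergents until the denominator exceeds the bound:
a_0 = 12: 12/1  (≤ bound)
a_1 = 1: 13/1  (≤ bound)
a_2 = 2: 38/3  (≤ bound)
a_3 = 3: 127/10  (≤ bound)
a_4 = 2: 292/23  (> 18, stop)

127/10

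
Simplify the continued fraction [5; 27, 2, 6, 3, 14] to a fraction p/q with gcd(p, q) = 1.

81192/16121

a_0 = 5: 5/1
a_1 = 27: 136/27
a_2 = 2: 277/55
a_3 = 6: 1798/357
a_4 = 3: 5671/1126
a_5 = 14: 81192/16121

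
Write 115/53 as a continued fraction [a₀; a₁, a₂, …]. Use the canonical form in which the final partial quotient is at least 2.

[2; 5, 1, 8]

Run the Euclidean algorithm, recording each quotient:
115 = 2·53 + 9, so a_0 = 2
53 = 5·9 + 8, so a_1 = 5
9 = 1·8 + 1, so a_2 = 1
8 = 8·1 + 0, so a_3 = 8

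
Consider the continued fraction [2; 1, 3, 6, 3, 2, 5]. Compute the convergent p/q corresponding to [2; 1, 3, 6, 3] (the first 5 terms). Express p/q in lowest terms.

218/79

Work from the innermost term outward:
Start with 3.
6 + 1/(3/1) = 6 + 1/3 = 19/3
3 + 1/(19/3) = 3 + 3/19 = 60/19
1 + 1/(60/19) = 1 + 19/60 = 79/60
2 + 1/(79/60) = 2 + 60/79 = 218/79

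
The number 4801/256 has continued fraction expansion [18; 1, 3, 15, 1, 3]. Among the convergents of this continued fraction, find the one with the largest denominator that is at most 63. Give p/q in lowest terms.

a_0 = 18: 18/1  (≤ bound)
a_1 = 1: 19/1  (≤ bound)
a_2 = 3: 75/4  (≤ bound)
a_3 = 15: 1144/61  (≤ bound)
a_4 = 1: 1219/65  (> 63, stop)

1144/61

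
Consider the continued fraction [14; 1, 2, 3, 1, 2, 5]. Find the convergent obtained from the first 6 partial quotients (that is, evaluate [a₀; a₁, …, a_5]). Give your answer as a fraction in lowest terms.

529/36

Build up convergents one term at a time:
a_0 = 14: 14/1
a_1 = 1: 15/1
a_2 = 2: 44/3
a_3 = 3: 147/10
a_4 = 1: 191/13
a_5 = 2: 529/36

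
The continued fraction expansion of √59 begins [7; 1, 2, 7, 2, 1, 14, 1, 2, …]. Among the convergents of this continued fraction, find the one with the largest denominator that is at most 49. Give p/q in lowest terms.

List convergents until the denominator exceeds the bound:
a_0 = 7: 7/1  (≤ bound)
a_1 = 1: 8/1  (≤ bound)
a_2 = 2: 23/3  (≤ bound)
a_3 = 7: 169/22  (≤ bound)
a_4 = 2: 361/47  (≤ bound)
a_5 = 1: 530/69  (> 49, stop)

361/47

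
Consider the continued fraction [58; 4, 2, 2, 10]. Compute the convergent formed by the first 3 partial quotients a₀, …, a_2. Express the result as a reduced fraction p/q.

524/9

a_0 = 58: 58/1
a_1 = 4: 233/4
a_2 = 2: 524/9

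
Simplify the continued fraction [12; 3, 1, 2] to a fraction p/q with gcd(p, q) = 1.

Start with 2.
1 + 1/(2/1) = 1 + 1/2 = 3/2
3 + 1/(3/2) = 3 + 2/3 = 11/3
12 + 1/(11/3) = 12 + 3/11 = 135/11

135/11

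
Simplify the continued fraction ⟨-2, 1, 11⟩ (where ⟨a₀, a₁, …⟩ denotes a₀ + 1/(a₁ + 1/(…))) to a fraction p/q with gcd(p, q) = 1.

Build up convergents one term at a time:
a_0 = -2: -2/1
a_1 = 1: -1/1
a_2 = 11: -13/12

-13/12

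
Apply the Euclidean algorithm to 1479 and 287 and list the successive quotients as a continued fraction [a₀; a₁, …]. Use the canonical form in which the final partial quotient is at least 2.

[5; 6, 1, 1, 10, 2]

⌊1479/287⌋ = 5, remainder 44
⌊287/44⌋ = 6, remainder 23
⌊44/23⌋ = 1, remainder 21
⌊23/21⌋ = 1, remainder 2
⌊21/2⌋ = 10, remainder 1
⌊2/1⌋ = 2, remainder 0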